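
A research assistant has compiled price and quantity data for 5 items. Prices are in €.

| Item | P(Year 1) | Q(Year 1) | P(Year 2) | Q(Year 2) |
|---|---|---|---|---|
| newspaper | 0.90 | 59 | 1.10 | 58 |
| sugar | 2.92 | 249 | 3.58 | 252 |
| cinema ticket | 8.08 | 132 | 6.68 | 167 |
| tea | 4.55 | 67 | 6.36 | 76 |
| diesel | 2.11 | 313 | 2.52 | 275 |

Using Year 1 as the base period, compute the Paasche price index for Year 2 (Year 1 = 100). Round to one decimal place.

Paasche price index uses current-period quantities as weights.
ΣP(Year 2)·Q(Year 2) = 1.10×58 + 3.58×252 + 6.68×167 + 6.36×76 + 2.52×275 = 63.8 + 902.16 + 1115.56 + 483.36 + 693 = 3257.88
ΣP(Year 1)·Q(Year 2) = 0.90×58 + 2.92×252 + 8.08×167 + 4.55×76 + 2.11×275 = 52.2 + 735.84 + 1349.36 + 345.8 + 580.25 = 3063.45
Index = 3257.88 / 3063.45 × 100 = 106.3468

106.3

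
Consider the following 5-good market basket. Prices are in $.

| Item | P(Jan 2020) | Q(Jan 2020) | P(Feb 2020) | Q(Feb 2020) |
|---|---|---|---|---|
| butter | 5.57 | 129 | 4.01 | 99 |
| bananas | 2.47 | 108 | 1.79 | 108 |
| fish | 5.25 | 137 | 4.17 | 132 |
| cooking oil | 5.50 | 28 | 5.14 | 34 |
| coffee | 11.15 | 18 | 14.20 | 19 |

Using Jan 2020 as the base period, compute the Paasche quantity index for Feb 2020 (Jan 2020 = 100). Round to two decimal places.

94.28

Paasche quantity index uses current-period prices as weights.
ΣP(Feb 2020)·Q(Feb 2020) = 4.01×99 + 1.79×108 + 4.17×132 + 5.14×34 + 14.20×19 = 396.99 + 193.32 + 550.44 + 174.76 + 269.8 = 1585.31
ΣP(Feb 2020)·Q(Jan 2020) = 4.01×129 + 1.79×108 + 4.17×137 + 5.14×28 + 14.20×18 = 517.29 + 193.32 + 571.29 + 143.92 + 255.6 = 1681.42
Index = 1585.31 / 1681.42 × 100 = 94.2840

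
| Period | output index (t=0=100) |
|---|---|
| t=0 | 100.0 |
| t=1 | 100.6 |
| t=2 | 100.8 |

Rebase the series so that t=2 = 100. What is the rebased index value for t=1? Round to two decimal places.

Rebased(t=1) = 100.6 / 100.8 × 100 = 99.8016

99.80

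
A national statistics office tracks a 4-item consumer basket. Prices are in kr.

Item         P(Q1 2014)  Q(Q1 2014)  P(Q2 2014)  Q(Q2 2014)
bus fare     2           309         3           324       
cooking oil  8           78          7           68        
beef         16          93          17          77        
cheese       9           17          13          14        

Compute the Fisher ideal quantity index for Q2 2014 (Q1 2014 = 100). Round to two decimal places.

Laspeyres component (base-period weights):
ΣP(Q1 2014)Q(Q2 2014) = 2×324 + 8×68 + 16×77 + 9×14 = 648 + 544 + 1232 + 126 = 2550
ΣP(Q1 2014)Q(Q1 2014) = 2×309 + 8×78 + 16×93 + 9×17 = 618 + 624 + 1488 + 153 = 2883
L = 2550 / 2883 × 100 = 88.4495
Paasche component (current-period weights):
ΣP(Q2 2014)Q(Q2 2014) = 3×324 + 7×68 + 17×77 + 13×14 = 972 + 476 + 1309 + 182 = 2939
ΣP(Q2 2014)Q(Q1 2014) = 3×309 + 7×78 + 17×93 + 13×17 = 927 + 546 + 1581 + 221 = 3275
P = 2939 / 3275 × 100 = 89.7405
Fisher = √(L × P) = √(88.4495 × 89.7405) = 89.0927

89.09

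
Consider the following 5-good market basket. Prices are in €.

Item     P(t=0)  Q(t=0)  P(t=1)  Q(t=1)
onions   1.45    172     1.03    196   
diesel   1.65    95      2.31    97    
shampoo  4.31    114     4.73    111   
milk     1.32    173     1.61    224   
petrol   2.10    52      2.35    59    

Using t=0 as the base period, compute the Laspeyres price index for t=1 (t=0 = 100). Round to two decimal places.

108.22

Laspeyres price index uses base-period quantities as weights.
ΣP(t=1)·Q(t=0) = 1.03×172 + 2.31×95 + 4.73×114 + 1.61×173 + 2.35×52 = 177.16 + 219.45 + 539.22 + 278.53 + 122.2 = 1336.56
ΣP(t=0)·Q(t=0) = 1.45×172 + 1.65×95 + 4.31×114 + 1.32×173 + 2.10×52 = 249.4 + 156.75 + 491.34 + 228.36 + 109.2 = 1235.05
Index = 1336.56 / 1235.05 × 100 = 108.2191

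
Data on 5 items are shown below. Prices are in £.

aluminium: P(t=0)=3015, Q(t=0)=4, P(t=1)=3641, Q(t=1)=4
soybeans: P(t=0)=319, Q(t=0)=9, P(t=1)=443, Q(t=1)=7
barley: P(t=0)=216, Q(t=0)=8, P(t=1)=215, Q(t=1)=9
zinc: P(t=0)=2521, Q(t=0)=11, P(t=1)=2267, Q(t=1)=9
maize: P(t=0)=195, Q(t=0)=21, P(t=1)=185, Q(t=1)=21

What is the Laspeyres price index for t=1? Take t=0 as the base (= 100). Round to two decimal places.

101.25

Laspeyres price index uses base-period quantities as weights.
ΣP(t=1)·Q(t=0) = 3641×4 + 443×9 + 215×8 + 2267×11 + 185×21 = 14564 + 3987 + 1720 + 24937 + 3885 = 49093
ΣP(t=0)·Q(t=0) = 3015×4 + 319×9 + 216×8 + 2521×11 + 195×21 = 12060 + 2871 + 1728 + 27731 + 4095 = 48485
Index = 49093 / 48485 × 100 = 101.2540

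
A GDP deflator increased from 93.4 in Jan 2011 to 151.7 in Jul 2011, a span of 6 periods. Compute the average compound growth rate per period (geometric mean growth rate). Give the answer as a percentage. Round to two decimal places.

8.42%

Growth factor = (151.7/93.4)^(1/6) = (1.624197)^(1/6) = 1.084193
Growth rate = 1.084193 − 1 = 0.084193 = 8.4193%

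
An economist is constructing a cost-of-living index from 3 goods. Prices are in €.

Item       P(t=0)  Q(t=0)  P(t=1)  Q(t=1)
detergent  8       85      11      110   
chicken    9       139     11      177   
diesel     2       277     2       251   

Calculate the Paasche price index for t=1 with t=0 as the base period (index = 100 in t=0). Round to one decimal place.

Paasche price index uses current-period quantities as weights.
ΣP(t=1)·Q(t=1) = 11×110 + 11×177 + 2×251 = 1210 + 1947 + 502 = 3659
ΣP(t=0)·Q(t=1) = 8×110 + 9×177 + 2×251 = 880 + 1593 + 502 = 2975
Index = 3659 / 2975 × 100 = 122.9916

123.0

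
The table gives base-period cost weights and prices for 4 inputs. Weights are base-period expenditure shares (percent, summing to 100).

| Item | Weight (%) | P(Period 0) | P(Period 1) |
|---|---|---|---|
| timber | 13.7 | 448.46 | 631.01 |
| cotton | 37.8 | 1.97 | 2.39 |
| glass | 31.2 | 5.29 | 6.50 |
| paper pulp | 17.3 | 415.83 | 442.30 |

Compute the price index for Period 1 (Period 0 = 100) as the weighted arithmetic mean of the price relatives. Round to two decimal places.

timber: 13.7 × (631.01/448.46) = 13.7 × 1.407060 = 19.2767
cotton: 37.8 × (2.39/1.97) = 37.8 × 1.213198 = 45.8589
glass: 31.2 × (6.50/5.29) = 31.2 × 1.228733 = 38.3365
paper pulp: 17.3 × (442.30/415.83) = 17.3 × 1.063656 = 18.4012
Index = Σ wᵢ·(p₁ᵢ/p₀ᵢ) = 19.2767 + 45.8589 + 38.3365 + 18.4012 = 121.8733

121.87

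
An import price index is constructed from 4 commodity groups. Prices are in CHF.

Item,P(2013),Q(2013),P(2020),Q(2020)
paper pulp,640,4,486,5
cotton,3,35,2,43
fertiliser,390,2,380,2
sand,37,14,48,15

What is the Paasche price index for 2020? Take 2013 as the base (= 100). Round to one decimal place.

85.7

Paasche price index uses current-period quantities as weights.
ΣP(2020)·Q(2020) = 486×5 + 2×43 + 380×2 + 48×15 = 2430 + 86 + 760 + 720 = 3996
ΣP(2013)·Q(2020) = 640×5 + 3×43 + 390×2 + 37×15 = 3200 + 129 + 780 + 555 = 4664
Index = 3996 / 4664 × 100 = 85.6775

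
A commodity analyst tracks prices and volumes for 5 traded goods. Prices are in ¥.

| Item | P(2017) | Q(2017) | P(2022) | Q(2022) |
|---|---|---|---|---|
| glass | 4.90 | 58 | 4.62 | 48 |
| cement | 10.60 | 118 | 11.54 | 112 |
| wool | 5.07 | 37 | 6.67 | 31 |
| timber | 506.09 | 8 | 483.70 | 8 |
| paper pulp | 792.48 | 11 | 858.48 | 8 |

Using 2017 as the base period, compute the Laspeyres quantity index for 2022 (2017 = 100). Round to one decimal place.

82.6

Laspeyres quantity index uses base-period prices as weights.
ΣP(2017)·Q(2022) = 4.90×48 + 10.60×112 + 5.07×31 + 506.09×8 + 792.48×8 = 235.2 + 1187.2 + 157.17 + 4048.72 + 6339.84 = 11968.13
ΣP(2017)·Q(2017) = 4.90×58 + 10.60×118 + 5.07×37 + 506.09×8 + 792.48×11 = 284.2 + 1250.8 + 187.59 + 4048.72 + 8717.28 = 14488.59
Index = 11968.13 / 14488.59 × 100 = 82.6038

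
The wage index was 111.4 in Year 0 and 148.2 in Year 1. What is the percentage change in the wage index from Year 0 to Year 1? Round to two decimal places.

Change = (148.2 − 111.4) / 111.4 × 100
       = 36.8 / 111.4 × 100 = 33.0341%

33.03%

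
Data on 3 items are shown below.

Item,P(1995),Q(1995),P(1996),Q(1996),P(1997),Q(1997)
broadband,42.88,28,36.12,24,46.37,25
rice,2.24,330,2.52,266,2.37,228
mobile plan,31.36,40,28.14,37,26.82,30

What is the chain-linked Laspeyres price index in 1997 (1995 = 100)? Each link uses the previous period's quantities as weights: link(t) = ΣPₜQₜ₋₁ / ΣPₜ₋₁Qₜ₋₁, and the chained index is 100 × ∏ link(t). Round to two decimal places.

Link 1995→1996:
ΣP(1996)Q(1995) = 36.12×28 + 2.52×330 + 28.14×40 = 1011.36 + 831.6 + 1125.6 = 2968.56
ΣP(1995)Q(1995) = 42.88×28 + 2.24×330 + 31.36×40 = 1200.64 + 739.2 + 1254.4 = 3194.24
link = 2968.56/3194.24 = 0.929348
Link 1996→1997:
ΣP(1997)Q(1996) = 46.37×24 + 2.37×266 + 26.82×37 = 1112.88 + 630.42 + 992.34 = 2735.64
ΣP(1996)Q(1996) = 36.12×24 + 2.52×266 + 28.14×37 = 866.88 + 670.32 + 1041.18 = 2578.38
link = 2735.64/2578.38 = 1.060992
Chained index = 100 × 0.929348 × 1.060992 = 98.6030

98.60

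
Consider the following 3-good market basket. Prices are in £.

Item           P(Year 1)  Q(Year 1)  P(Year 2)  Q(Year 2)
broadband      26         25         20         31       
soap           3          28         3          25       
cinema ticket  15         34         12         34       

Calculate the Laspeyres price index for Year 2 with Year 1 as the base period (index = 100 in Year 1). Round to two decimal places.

79.74

Laspeyres price index uses base-period quantities as weights.
ΣP(Year 2)·Q(Year 1) = 20×25 + 3×28 + 12×34 = 500 + 84 + 408 = 992
ΣP(Year 1)·Q(Year 1) = 26×25 + 3×28 + 15×34 = 650 + 84 + 510 = 1244
Index = 992 / 1244 × 100 = 79.7428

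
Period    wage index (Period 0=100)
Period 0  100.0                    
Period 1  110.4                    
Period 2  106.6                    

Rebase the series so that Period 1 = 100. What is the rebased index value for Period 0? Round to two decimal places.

Rebased(Period 0) = 100.0 / 110.4 × 100 = 90.5797

90.58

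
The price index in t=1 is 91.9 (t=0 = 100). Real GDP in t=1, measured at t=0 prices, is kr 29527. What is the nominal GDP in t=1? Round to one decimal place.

Nominal = Real × (Index/100) = 29527 × (91.9/100)
        = 29527 × 0.919 = 27135.3130

27135.3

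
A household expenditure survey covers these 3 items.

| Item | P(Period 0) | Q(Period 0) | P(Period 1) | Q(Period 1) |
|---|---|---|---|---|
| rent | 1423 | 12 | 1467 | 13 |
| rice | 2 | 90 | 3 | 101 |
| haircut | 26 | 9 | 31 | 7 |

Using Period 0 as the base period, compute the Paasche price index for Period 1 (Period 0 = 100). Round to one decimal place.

Paasche price index uses current-period quantities as weights.
ΣP(Period 1)·Q(Period 1) = 1467×13 + 3×101 + 31×7 = 19071 + 303 + 217 = 19591
ΣP(Period 0)·Q(Period 1) = 1423×13 + 2×101 + 26×7 = 18499 + 202 + 182 = 18883
Index = 19591 / 18883 × 100 = 103.7494

103.7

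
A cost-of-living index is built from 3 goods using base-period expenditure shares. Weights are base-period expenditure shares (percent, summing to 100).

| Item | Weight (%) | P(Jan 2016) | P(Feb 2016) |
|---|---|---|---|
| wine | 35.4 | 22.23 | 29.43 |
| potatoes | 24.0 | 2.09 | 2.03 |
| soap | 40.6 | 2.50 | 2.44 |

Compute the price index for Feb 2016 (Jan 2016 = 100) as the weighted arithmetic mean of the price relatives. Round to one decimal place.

109.8

wine: 35.4 × (29.43/22.23) = 35.4 × 1.323887 = 46.8656
potatoes: 24.0 × (2.03/2.09) = 24.0 × 0.971292 = 23.3110
soap: 40.6 × (2.44/2.50) = 40.6 × 0.976000 = 39.6256
Index = Σ wᵢ·(p₁ᵢ/p₀ᵢ) = 46.8656 + 23.3110 + 39.6256 = 109.8022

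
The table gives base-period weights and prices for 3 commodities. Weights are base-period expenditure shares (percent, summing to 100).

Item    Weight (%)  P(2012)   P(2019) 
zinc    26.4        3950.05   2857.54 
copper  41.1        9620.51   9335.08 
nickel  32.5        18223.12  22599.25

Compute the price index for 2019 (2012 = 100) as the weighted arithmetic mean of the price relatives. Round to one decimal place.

99.3

zinc: 26.4 × (2857.54/3950.05) = 26.4 × 0.723419 = 19.0983
copper: 41.1 × (9335.08/9620.51) = 41.1 × 0.970331 = 39.8806
nickel: 32.5 × (22599.25/18223.12) = 32.5 × 1.240142 = 40.3046
Index = Σ wᵢ·(p₁ᵢ/p₀ᵢ) = 19.0983 + 39.8806 + 40.3046 = 99.2835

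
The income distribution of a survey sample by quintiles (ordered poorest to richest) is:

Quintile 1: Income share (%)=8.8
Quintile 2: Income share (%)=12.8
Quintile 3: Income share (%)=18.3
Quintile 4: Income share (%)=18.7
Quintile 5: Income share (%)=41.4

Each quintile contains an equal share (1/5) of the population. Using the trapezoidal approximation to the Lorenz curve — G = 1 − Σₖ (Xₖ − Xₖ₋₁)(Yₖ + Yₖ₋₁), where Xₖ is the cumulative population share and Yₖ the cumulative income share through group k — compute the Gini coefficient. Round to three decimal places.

Cumulative income shares Yₖ: 0.0880, 0.2160, 0.3990, 0.5860, 1.0000
Σ (Xₖ−Xₖ₋₁)(Yₖ+Yₖ₋₁) = (1/5)(0.0880+0.0000) + (1/5)(0.2160+0.0880) + (1/5)(0.3990+0.2160) + (1/5)(0.5860+0.3990) + (1/5)(1.0000+0.5860)
  = 0.0176 + 0.0608 + 0.1230 + 0.1970 + 0.3172 = 0.7156
G = 1 − 0.7156 = 0.2844

0.284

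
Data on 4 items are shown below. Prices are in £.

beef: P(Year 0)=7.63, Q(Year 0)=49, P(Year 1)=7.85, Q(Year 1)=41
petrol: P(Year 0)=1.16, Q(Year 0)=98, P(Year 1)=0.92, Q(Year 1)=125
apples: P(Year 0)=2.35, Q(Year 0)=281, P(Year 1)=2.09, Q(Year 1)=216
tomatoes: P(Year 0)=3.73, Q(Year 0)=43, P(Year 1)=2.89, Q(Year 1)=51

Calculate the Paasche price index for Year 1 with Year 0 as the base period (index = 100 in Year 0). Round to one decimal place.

89.6

Paasche price index uses current-period quantities as weights.
ΣP(Year 1)·Q(Year 1) = 7.85×41 + 0.92×125 + 2.09×216 + 2.89×51 = 321.85 + 115 + 451.44 + 147.39 = 1035.68
ΣP(Year 0)·Q(Year 1) = 7.63×41 + 1.16×125 + 2.35×216 + 3.73×51 = 312.83 + 145 + 507.6 + 190.23 = 1155.66
Index = 1035.68 / 1155.66 × 100 = 89.6181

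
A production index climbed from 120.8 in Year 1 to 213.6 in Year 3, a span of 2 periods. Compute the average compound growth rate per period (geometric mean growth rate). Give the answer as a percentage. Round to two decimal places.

32.97%

Growth factor = (213.6/120.8)^(1/2) = (1.768212)^(1/2) = 1.329741
Growth rate = 1.329741 − 1 = 0.329741 = 32.9741%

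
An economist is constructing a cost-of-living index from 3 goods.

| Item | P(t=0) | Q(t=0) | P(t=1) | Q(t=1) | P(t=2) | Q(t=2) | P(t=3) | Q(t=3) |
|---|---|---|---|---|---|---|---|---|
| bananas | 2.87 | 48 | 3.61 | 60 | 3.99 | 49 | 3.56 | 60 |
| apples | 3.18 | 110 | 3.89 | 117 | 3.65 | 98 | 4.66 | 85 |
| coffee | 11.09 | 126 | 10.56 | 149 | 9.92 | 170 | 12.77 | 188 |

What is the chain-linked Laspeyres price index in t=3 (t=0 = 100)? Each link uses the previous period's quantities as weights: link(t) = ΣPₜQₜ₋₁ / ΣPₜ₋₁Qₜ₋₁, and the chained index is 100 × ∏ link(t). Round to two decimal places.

Link t=0→t=1:
ΣP(t=1)Q(t=0) = 3.61×48 + 3.89×110 + 10.56×126 = 173.28 + 427.9 + 1330.56 = 1931.74
ΣP(t=0)Q(t=0) = 2.87×48 + 3.18×110 + 11.09×126 = 137.76 + 349.8 + 1397.34 = 1884.9
link = 1931.74/1884.9 = 1.024850
Link t=1→t=2:
ΣP(t=2)Q(t=1) = 3.99×60 + 3.65×117 + 9.92×149 = 239.4 + 427.05 + 1478.08 = 2144.53
ΣP(t=1)Q(t=1) = 3.61×60 + 3.89×117 + 10.56×149 = 216.6 + 455.13 + 1573.44 = 2245.17
link = 2144.53/2245.17 = 0.955175
Link t=2→t=3:
ΣP(t=3)Q(t=2) = 3.56×49 + 4.66×98 + 12.77×170 = 174.44 + 456.68 + 2170.9 = 2802.02
ΣP(t=2)Q(t=2) = 3.99×49 + 3.65×98 + 9.92×170 = 195.51 + 357.7 + 1686.4 = 2239.61
link = 2802.02/2239.61 = 1.251120
Chained index = 100 × 1.024850 × 0.955175 × 1.251120 = 122.4735

122.47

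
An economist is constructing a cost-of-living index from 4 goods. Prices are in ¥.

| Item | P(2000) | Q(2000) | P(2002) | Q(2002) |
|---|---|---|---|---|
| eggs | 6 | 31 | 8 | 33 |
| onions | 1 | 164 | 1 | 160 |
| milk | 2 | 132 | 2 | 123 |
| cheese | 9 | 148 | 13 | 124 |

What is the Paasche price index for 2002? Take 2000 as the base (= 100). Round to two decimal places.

Paasche price index uses current-period quantities as weights.
ΣP(2002)·Q(2002) = 8×33 + 1×160 + 2×123 + 13×124 = 264 + 160 + 246 + 1612 = 2282
ΣP(2000)·Q(2002) = 6×33 + 1×160 + 2×123 + 9×124 = 198 + 160 + 246 + 1116 = 1720
Index = 2282 / 1720 × 100 = 132.6744

132.67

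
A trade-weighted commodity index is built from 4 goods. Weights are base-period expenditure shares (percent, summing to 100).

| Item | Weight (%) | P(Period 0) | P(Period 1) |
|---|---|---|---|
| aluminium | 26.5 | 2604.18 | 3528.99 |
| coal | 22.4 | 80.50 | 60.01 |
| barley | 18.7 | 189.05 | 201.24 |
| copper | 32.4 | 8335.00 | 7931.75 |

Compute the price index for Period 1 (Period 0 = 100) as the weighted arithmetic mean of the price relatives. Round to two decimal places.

aluminium: 26.5 × (3528.99/2604.18) = 26.5 × 1.355125 = 35.9108
coal: 22.4 × (60.01/80.50) = 22.4 × 0.745466 = 16.6984
barley: 18.7 × (201.24/189.05) = 18.7 × 1.064480 = 19.9058
copper: 32.4 × (7931.75/8335.00) = 32.4 × 0.951620 = 30.8325
Index = Σ wᵢ·(p₁ᵢ/p₀ᵢ) = 35.9108 + 16.6984 + 19.9058 + 30.8325 = 103.3475

103.35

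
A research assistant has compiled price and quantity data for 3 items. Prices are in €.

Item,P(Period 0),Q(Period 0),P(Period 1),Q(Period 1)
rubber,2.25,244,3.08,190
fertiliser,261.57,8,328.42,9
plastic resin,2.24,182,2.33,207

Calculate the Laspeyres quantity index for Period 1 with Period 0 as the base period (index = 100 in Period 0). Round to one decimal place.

Laspeyres quantity index uses base-period prices as weights.
ΣP(Period 0)·Q(Period 1) = 2.25×190 + 261.57×9 + 2.24×207 = 427.5 + 2354.13 + 463.68 = 3245.31
ΣP(Period 0)·Q(Period 0) = 2.25×244 + 261.57×8 + 2.24×182 = 549 + 2092.56 + 407.68 = 3049.24
Index = 3245.31 / 3049.24 × 100 = 106.4301

106.4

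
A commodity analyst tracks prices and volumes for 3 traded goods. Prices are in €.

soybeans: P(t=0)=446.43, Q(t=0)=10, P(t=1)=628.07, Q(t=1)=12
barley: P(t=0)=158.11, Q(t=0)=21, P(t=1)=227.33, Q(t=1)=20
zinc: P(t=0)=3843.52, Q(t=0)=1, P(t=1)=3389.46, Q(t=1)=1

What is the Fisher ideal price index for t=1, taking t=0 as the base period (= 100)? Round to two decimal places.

Laspeyres component (base-period weights):
ΣP(t=1)Q(t=0) = 628.07×10 + 227.33×21 + 3389.46×1 = 6280.7 + 4773.93 + 3389.46 = 14444.09
ΣP(t=0)Q(t=0) = 446.43×10 + 158.11×21 + 3843.52×1 = 4464.3 + 3320.31 + 3843.52 = 11628.13
L = 14444.09 / 11628.13 × 100 = 124.2168
Paasche component (current-period weights):
ΣP(t=1)Q(t=1) = 628.07×12 + 227.33×20 + 3389.46×1 = 7536.84 + 4546.6 + 3389.46 = 15472.9
ΣP(t=0)Q(t=1) = 446.43×12 + 158.11×20 + 3843.52×1 = 5357.16 + 3162.2 + 3843.52 = 12362.88
P = 15472.9 / 12362.88 × 100 = 125.1561
Fisher = √(L × P) = √(124.2168 × 125.1561) = 124.6856

124.69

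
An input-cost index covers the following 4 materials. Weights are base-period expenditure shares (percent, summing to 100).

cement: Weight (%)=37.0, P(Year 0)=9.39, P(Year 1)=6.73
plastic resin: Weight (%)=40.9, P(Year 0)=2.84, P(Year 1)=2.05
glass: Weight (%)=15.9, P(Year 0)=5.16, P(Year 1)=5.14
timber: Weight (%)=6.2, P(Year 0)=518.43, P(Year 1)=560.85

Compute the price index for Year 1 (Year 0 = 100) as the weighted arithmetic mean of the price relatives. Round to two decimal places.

cement: 37.0 × (6.73/9.39) = 37.0 × 0.716720 = 26.5186
plastic resin: 40.9 × (2.05/2.84) = 40.9 × 0.721831 = 29.5229
glass: 15.9 × (5.14/5.16) = 15.9 × 0.996124 = 15.8384
timber: 6.2 × (560.85/518.43) = 6.2 × 1.081824 = 6.7073
Index = Σ wᵢ·(p₁ᵢ/p₀ᵢ) = 26.5186 + 29.5229 + 15.8384 + 6.7073 = 78.5872

78.59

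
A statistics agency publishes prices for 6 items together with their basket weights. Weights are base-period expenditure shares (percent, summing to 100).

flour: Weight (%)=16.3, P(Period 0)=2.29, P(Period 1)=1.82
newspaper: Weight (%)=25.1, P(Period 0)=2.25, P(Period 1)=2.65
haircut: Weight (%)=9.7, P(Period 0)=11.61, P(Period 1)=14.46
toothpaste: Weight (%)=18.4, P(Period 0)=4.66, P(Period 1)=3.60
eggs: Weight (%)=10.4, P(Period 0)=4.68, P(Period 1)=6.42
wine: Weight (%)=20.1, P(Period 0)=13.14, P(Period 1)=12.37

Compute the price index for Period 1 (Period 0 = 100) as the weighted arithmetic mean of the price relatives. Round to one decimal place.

102.0

flour: 16.3 × (1.82/2.29) = 16.3 × 0.794760 = 12.9546
newspaper: 25.1 × (2.65/2.25) = 25.1 × 1.177778 = 29.5622
haircut: 9.7 × (14.46/11.61) = 9.7 × 1.245478 = 12.0811
toothpaste: 18.4 × (3.60/4.66) = 18.4 × 0.772532 = 14.2146
eggs: 10.4 × (6.42/4.68) = 10.4 × 1.371795 = 14.2667
wine: 20.1 × (12.37/13.14) = 20.1 × 0.941400 = 18.9221
Index = Σ wᵢ·(p₁ᵢ/p₀ᵢ) = 12.9546 + 29.5622 + 12.0811 + 14.2146 + 14.2667 + 18.9221 = 102.0013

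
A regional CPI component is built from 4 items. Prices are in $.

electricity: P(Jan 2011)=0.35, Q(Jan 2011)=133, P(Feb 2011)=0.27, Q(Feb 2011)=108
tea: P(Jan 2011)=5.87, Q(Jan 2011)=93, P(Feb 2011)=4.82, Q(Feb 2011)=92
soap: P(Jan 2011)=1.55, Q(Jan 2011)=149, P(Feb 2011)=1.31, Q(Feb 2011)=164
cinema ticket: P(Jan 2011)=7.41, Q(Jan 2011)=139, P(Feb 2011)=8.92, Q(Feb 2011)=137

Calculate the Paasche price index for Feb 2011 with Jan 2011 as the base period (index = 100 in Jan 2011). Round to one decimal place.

Paasche price index uses current-period quantities as weights.
ΣP(Feb 2011)·Q(Feb 2011) = 0.27×108 + 4.82×92 + 1.31×164 + 8.92×137 = 29.16 + 443.44 + 214.84 + 1222.04 = 1909.48
ΣP(Jan 2011)·Q(Feb 2011) = 0.35×108 + 5.87×92 + 1.55×164 + 7.41×137 = 37.8 + 540.04 + 254.2 + 1015.17 = 1847.21
Index = 1909.48 / 1847.21 × 100 = 103.3710

103.4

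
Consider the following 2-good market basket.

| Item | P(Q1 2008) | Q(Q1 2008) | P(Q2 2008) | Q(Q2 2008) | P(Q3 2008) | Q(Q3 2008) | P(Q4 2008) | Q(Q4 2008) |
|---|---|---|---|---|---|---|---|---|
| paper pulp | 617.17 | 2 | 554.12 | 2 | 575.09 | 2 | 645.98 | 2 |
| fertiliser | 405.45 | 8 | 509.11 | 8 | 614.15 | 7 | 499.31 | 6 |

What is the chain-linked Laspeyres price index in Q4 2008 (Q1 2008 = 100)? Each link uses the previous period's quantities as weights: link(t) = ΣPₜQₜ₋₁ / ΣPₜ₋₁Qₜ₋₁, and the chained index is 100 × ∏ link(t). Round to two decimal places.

118.95

Link Q1 2008→Q2 2008:
ΣP(Q2 2008)Q(Q1 2008) = 554.12×2 + 509.11×8 = 1108.24 + 4072.88 = 5181.12
ΣP(Q1 2008)Q(Q1 2008) = 617.17×2 + 405.45×8 = 1234.34 + 3243.6 = 4477.94
link = 5181.12/4477.94 = 1.157032
Link Q2 2008→Q3 2008:
ΣP(Q3 2008)Q(Q2 2008) = 575.09×2 + 614.15×8 = 1150.18 + 4913.2 = 6063.38
ΣP(Q2 2008)Q(Q2 2008) = 554.12×2 + 509.11×8 = 1108.24 + 4072.88 = 5181.12
link = 6063.38/5181.12 = 1.170284
Link Q3 2008→Q4 2008:
ΣP(Q4 2008)Q(Q3 2008) = 645.98×2 + 499.31×7 = 1291.96 + 3495.17 = 4787.13
ΣP(Q3 2008)Q(Q3 2008) = 575.09×2 + 614.15×7 = 1150.18 + 4299.05 = 5449.23
link = 4787.13/5449.23 = 0.878497
Chained index = 100 × 1.157032 × 1.170284 × 0.878497 = 118.9533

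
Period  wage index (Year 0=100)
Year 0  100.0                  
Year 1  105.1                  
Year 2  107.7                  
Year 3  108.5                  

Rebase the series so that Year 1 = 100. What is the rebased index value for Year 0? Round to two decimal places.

95.15

Rebased(Year 0) = 100.0 / 105.1 × 100 = 95.1475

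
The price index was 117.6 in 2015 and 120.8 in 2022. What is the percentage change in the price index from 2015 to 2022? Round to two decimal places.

Change = (120.8 − 117.6) / 117.6 × 100
       = 3.2 / 117.6 × 100 = 2.7211%

2.72%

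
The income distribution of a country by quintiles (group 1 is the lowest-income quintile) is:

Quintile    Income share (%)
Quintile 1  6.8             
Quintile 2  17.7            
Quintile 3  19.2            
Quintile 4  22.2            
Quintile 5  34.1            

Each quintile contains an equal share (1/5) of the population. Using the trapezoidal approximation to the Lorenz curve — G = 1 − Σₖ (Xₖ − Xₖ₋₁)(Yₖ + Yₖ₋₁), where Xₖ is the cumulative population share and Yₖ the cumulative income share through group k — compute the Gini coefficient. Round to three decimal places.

0.236

Cumulative income shares Yₖ: 0.0680, 0.2450, 0.4370, 0.6590, 1.0000
Σ (Xₖ−Xₖ₋₁)(Yₖ+Yₖ₋₁) = (1/5)(0.0680+0.0000) + (1/5)(0.2450+0.0680) + (1/5)(0.4370+0.2450) + (1/5)(0.6590+0.4370) + (1/5)(1.0000+0.6590)
  = 0.0136 + 0.0626 + 0.1364 + 0.2192 + 0.3318 = 0.7636
G = 1 − 0.7636 = 0.2364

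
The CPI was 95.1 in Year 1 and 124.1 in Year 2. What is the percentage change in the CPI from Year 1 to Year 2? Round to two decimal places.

Change = (124.1 − 95.1) / 95.1 × 100
       = 29.0 / 95.1 × 100 = 30.4942%

30.49%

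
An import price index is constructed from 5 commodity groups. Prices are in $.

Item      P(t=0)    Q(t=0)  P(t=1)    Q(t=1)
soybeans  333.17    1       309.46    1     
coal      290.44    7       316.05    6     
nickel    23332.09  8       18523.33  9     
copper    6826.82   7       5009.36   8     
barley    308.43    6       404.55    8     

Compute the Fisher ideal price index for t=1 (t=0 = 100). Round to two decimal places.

78.85

Laspeyres component (base-period weights):
ΣP(t=1)Q(t=0) = 309.46×1 + 316.05×7 + 18523.33×8 + 5009.36×7 + 404.55×6 = 309.46 + 2212.35 + 148186.64 + 35065.52 + 2427.3 = 188201.27
ΣP(t=0)Q(t=0) = 333.17×1 + 290.44×7 + 23332.09×8 + 6826.82×7 + 308.43×6 = 333.17 + 2033.08 + 186656.72 + 47787.74 + 1850.58 = 238661.29
L = 188201.27 / 238661.29 × 100 = 78.8571
Paasche component (current-period weights):
ΣP(t=1)Q(t=1) = 309.46×1 + 316.05×6 + 18523.33×9 + 5009.36×8 + 404.55×8 = 309.46 + 1896.3 + 166709.97 + 40074.88 + 3236.4 = 212227.01
ΣP(t=0)Q(t=1) = 333.17×1 + 290.44×6 + 23332.09×9 + 6826.82×8 + 308.43×8 = 333.17 + 1742.64 + 209988.81 + 54614.56 + 2467.44 = 269146.62
P = 212227.01 / 269146.62 × 100 = 78.8518
Fisher = √(L × P) = √(78.8571 × 78.8518) = 78.8544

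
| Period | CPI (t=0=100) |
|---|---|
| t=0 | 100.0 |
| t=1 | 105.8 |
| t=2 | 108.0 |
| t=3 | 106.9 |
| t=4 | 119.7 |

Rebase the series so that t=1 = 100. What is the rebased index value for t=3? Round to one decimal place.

Rebased(t=3) = 106.9 / 105.8 × 100 = 101.0397

101.0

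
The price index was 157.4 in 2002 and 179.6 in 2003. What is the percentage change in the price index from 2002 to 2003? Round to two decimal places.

14.10%

Change = (179.6 − 157.4) / 157.4 × 100
       = 22.2 / 157.4 × 100 = 14.1042%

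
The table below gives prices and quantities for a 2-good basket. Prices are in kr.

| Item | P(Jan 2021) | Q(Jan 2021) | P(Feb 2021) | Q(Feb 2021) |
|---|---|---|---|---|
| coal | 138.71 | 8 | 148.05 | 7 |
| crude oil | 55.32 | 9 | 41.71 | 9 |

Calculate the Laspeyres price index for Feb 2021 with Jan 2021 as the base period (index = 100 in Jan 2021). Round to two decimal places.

97.03

Laspeyres price index uses base-period quantities as weights.
ΣP(Feb 2021)·Q(Jan 2021) = 148.05×8 + 41.71×9 = 1184.4 + 375.39 = 1559.79
ΣP(Jan 2021)·Q(Jan 2021) = 138.71×8 + 55.32×9 = 1109.68 + 497.88 = 1607.56
Index = 1559.79 / 1607.56 × 100 = 97.0284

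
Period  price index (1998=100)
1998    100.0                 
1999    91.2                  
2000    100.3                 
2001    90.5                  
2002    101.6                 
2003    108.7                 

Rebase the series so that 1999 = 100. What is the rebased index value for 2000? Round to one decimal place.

110.0

Rebased(2000) = 100.3 / 91.2 × 100 = 109.9781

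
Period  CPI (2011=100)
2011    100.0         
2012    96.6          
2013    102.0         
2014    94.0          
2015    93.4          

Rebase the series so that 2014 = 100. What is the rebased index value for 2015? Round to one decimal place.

Rebased(2015) = 93.4 / 94.0 × 100 = 99.3617

99.4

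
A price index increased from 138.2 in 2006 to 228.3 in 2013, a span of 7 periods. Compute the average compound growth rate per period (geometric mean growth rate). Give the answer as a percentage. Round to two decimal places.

7.43%

Growth factor = (228.3/138.2)^(1/7) = (1.651954)^(1/7) = 1.074342
Growth rate = 1.074342 − 1 = 0.074342 = 7.4342%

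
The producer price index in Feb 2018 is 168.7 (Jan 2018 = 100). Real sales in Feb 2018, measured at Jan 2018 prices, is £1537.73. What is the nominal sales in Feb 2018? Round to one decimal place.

2594.2

Nominal = Real × (Index/100) = 1537.73 × (168.7/100)
        = 1537.73 × 1.687 = 2594.1505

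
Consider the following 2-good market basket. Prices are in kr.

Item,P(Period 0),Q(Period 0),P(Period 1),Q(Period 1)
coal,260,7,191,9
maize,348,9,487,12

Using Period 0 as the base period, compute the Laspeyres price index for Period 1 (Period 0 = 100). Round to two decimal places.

Laspeyres price index uses base-period quantities as weights.
ΣP(Period 1)·Q(Period 0) = 191×7 + 487×9 = 1337 + 4383 = 5720
ΣP(Period 0)·Q(Period 0) = 260×7 + 348×9 = 1820 + 3132 = 4952
Index = 5720 / 4952 × 100 = 115.5089

115.51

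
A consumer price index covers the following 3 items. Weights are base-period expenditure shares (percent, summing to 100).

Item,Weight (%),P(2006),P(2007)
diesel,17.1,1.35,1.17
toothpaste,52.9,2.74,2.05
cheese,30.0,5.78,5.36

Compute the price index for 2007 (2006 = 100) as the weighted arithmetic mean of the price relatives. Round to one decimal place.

82.2

diesel: 17.1 × (1.17/1.35) = 17.1 × 0.866667 = 14.8200
toothpaste: 52.9 × (2.05/2.74) = 52.9 × 0.748175 = 39.5785
cheese: 30.0 × (5.36/5.78) = 30.0 × 0.927336 = 27.8201
Index = Σ wᵢ·(p₁ᵢ/p₀ᵢ) = 14.8200 + 39.5785 + 27.8201 = 82.2185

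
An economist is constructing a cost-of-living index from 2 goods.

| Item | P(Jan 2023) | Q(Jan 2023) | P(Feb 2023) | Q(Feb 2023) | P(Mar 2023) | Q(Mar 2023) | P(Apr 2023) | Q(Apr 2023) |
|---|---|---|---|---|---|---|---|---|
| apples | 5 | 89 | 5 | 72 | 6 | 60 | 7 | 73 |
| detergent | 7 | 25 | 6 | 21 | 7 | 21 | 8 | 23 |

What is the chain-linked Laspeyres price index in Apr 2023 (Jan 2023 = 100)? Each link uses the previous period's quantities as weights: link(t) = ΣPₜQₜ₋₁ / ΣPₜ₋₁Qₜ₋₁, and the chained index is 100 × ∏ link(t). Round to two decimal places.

132.60

Link Jan 2023→Feb 2023:
ΣP(Feb 2023)Q(Jan 2023) = 5×89 + 6×25 = 445 + 150 = 595
ΣP(Jan 2023)Q(Jan 2023) = 5×89 + 7×25 = 445 + 175 = 620
link = 595/620 = 0.959677
Link Feb 2023→Mar 2023:
ΣP(Mar 2023)Q(Feb 2023) = 6×72 + 7×21 = 432 + 147 = 579
ΣP(Feb 2023)Q(Feb 2023) = 5×72 + 6×21 = 360 + 126 = 486
link = 579/486 = 1.191358
Link Mar 2023→Apr 2023:
ΣP(Apr 2023)Q(Mar 2023) = 7×60 + 8×21 = 420 + 168 = 588
ΣP(Mar 2023)Q(Mar 2023) = 6×60 + 7×21 = 360 + 147 = 507
link = 588/507 = 1.159763
Chained index = 100 × 0.959677 × 1.191358 × 1.159763 = 132.5980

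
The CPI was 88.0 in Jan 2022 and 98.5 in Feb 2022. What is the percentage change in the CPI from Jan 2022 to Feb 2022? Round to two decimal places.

11.93%

Change = (98.5 − 88.0) / 88.0 × 100
       = 10.5 / 88.0 × 100 = 11.9318%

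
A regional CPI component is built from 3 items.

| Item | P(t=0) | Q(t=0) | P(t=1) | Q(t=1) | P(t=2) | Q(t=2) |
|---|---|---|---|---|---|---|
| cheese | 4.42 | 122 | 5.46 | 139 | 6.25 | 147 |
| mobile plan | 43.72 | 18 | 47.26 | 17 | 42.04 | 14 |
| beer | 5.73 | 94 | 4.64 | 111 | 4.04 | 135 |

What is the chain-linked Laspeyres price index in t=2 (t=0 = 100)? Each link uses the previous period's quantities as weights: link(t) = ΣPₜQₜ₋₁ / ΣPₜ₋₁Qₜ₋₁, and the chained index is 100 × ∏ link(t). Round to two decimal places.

Link t=0→t=1:
ΣP(t=1)Q(t=0) = 5.46×122 + 47.26×18 + 4.64×94 = 666.12 + 850.68 + 436.16 = 1952.96
ΣP(t=0)Q(t=0) = 4.42×122 + 43.72×18 + 5.73×94 = 539.24 + 786.96 + 538.62 = 1864.82
link = 1952.96/1864.82 = 1.047265
Link t=1→t=2:
ΣP(t=2)Q(t=1) = 6.25×139 + 42.04×17 + 4.04×111 = 868.75 + 714.68 + 448.44 = 2031.87
ΣP(t=1)Q(t=1) = 5.46×139 + 47.26×17 + 4.64×111 = 758.94 + 803.42 + 515.04 = 2077.4
link = 2031.87/2077.4 = 0.978083
Chained index = 100 × 1.047265 × 0.978083 = 102.4312

102.43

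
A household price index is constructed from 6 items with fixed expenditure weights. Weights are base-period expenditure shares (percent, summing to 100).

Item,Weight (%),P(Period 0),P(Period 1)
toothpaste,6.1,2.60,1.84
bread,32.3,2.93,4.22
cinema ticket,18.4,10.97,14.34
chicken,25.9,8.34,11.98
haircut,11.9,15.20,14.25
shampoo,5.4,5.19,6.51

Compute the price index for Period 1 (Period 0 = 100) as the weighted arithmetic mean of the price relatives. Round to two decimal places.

toothpaste: 6.1 × (1.84/2.60) = 6.1 × 0.707692 = 4.3169
bread: 32.3 × (4.22/2.93) = 32.3 × 1.440273 = 46.5208
cinema ticket: 18.4 × (14.34/10.97) = 18.4 × 1.307201 = 24.0525
chicken: 25.9 × (11.98/8.34) = 25.9 × 1.436451 = 37.2041
haircut: 11.9 × (14.25/15.20) = 11.9 × 0.937500 = 11.1562
shampoo: 5.4 × (6.51/5.19) = 5.4 × 1.254335 = 6.7734
Index = Σ wᵢ·(p₁ᵢ/p₀ᵢ) = 4.3169 + 46.5208 + 24.0525 + 37.2041 + 11.1562 + 6.7734 = 130.0240

130.02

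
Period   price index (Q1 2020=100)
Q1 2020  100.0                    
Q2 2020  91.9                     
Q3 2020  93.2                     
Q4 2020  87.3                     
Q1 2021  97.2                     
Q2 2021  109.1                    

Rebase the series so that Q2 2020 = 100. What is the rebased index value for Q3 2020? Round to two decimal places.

101.41

Rebased(Q3 2020) = 93.2 / 91.9 × 100 = 101.4146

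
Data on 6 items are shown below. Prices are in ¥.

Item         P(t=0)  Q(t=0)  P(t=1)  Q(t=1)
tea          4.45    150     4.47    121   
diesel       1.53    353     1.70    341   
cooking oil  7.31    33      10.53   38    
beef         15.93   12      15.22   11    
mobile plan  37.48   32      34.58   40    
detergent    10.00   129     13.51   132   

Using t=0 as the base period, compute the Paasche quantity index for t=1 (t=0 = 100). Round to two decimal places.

104.40

Paasche quantity index uses current-period prices as weights.
ΣP(t=1)·Q(t=1) = 4.47×121 + 1.70×341 + 10.53×38 + 15.22×11 + 34.58×40 + 13.51×132 = 540.87 + 579.7 + 400.14 + 167.42 + 1383.2 + 1783.32 = 4854.65
ΣP(t=1)·Q(t=0) = 4.47×150 + 1.70×353 + 10.53×33 + 15.22×12 + 34.58×32 + 13.51×129 = 670.5 + 600.1 + 347.49 + 182.64 + 1106.56 + 1742.79 = 4650.08
Index = 4854.65 / 4650.08 × 100 = 104.3993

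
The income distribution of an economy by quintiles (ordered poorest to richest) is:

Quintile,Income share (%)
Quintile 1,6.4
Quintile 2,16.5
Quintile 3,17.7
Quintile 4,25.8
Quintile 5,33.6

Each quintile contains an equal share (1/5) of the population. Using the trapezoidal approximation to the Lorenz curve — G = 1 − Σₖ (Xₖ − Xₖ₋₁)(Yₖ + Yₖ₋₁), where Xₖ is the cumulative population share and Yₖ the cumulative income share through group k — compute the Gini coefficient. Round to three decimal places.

Cumulative income shares Yₖ: 0.0640, 0.2290, 0.4060, 0.6640, 1.0000
Σ (Xₖ−Xₖ₋₁)(Yₖ+Yₖ₋₁) = (1/5)(0.0640+0.0000) + (1/5)(0.2290+0.0640) + (1/5)(0.4060+0.2290) + (1/5)(0.6640+0.4060) + (1/5)(1.0000+0.6640)
  = 0.0128 + 0.0586 + 0.1270 + 0.2140 + 0.3328 = 0.7452
G = 1 − 0.7452 = 0.2548

0.255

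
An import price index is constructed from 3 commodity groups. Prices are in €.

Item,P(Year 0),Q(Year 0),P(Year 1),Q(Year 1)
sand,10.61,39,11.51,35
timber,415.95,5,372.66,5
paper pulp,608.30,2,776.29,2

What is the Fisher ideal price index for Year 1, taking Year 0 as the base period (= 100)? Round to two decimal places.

Laspeyres component (base-period weights):
ΣP(Year 1)Q(Year 0) = 11.51×39 + 372.66×5 + 776.29×2 = 448.89 + 1863.3 + 1552.58 = 3864.77
ΣP(Year 0)Q(Year 0) = 10.61×39 + 415.95×5 + 608.30×2 = 413.79 + 2079.75 + 1216.6 = 3710.14
L = 3864.77 / 3710.14 × 100 = 104.1678
Paasche component (current-period weights):
ΣP(Year 1)Q(Year 1) = 11.51×35 + 372.66×5 + 776.29×2 = 402.85 + 1863.3 + 1552.58 = 3818.73
ΣP(Year 0)Q(Year 1) = 10.61×35 + 415.95×5 + 608.30×2 = 371.35 + 2079.75 + 1216.6 = 3667.7
P = 3818.73 / 3667.7 × 100 = 104.1178
Fisher = √(L × P) = √(104.1678 × 104.1178) = 104.1428

104.14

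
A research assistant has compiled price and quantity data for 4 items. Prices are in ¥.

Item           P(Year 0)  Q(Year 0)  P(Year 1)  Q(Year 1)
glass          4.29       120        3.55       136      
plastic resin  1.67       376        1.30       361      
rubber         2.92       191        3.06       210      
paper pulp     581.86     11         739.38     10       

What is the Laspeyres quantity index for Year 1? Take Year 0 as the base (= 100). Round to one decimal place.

Laspeyres quantity index uses base-period prices as weights.
ΣP(Year 0)·Q(Year 1) = 4.29×136 + 1.67×361 + 2.92×210 + 581.86×10 = 583.44 + 602.87 + 613.2 + 5818.6 = 7618.11
ΣP(Year 0)·Q(Year 0) = 4.29×120 + 1.67×376 + 2.92×191 + 581.86×11 = 514.8 + 627.92 + 557.72 + 6400.46 = 8100.9
Index = 7618.11 / 8100.9 × 100 = 94.0403

94.0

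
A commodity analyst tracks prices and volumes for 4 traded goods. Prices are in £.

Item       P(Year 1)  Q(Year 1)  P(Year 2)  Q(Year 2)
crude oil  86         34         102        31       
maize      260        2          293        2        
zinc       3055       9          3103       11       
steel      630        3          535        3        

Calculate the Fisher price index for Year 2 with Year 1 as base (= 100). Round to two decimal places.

102.19

Laspeyres component (base-period weights):
ΣP(Year 2)Q(Year 1) = 102×34 + 293×2 + 3103×9 + 535×3 = 3468 + 586 + 27927 + 1605 = 33586
ΣP(Year 1)Q(Year 1) = 86×34 + 260×2 + 3055×9 + 630×3 = 2924 + 520 + 27495 + 1890 = 32829
L = 33586 / 32829 × 100 = 102.3059
Paasche component (current-period weights):
ΣP(Year 2)Q(Year 2) = 102×31 + 293×2 + 3103×11 + 535×3 = 3162 + 586 + 34133 + 1605 = 39486
ΣP(Year 1)Q(Year 2) = 86×31 + 260×2 + 3055×11 + 630×3 = 2666 + 520 + 33605 + 1890 = 38681
P = 39486 / 38681 × 100 = 102.0811
Fisher = √(L × P) = √(102.3059 × 102.0811) = 102.1934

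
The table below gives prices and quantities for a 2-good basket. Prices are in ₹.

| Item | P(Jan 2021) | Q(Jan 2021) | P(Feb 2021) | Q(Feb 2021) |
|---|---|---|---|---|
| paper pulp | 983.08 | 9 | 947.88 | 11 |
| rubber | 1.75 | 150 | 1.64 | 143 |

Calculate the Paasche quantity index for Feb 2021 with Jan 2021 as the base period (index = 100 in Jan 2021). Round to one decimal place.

121.5

Paasche quantity index uses current-period prices as weights.
ΣP(Feb 2021)·Q(Feb 2021) = 947.88×11 + 1.64×143 = 10426.68 + 234.52 = 10661.2
ΣP(Feb 2021)·Q(Jan 2021) = 947.88×9 + 1.64×150 = 8530.92 + 246 = 8776.92
Index = 10661.2 / 8776.92 × 100 = 121.4686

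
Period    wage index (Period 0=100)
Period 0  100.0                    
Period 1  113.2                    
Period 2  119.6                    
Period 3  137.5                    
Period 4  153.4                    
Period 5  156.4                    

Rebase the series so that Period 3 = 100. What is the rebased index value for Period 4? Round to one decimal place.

Rebased(Period 4) = 153.4 / 137.5 × 100 = 111.5636

111.6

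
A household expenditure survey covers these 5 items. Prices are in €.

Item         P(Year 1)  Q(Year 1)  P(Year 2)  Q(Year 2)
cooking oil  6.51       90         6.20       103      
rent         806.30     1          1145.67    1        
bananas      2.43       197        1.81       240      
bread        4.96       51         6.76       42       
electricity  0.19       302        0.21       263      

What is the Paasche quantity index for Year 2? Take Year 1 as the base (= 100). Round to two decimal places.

Paasche quantity index uses current-period prices as weights.
ΣP(Year 2)·Q(Year 2) = 6.20×103 + 1145.67×1 + 1.81×240 + 6.76×42 + 0.21×263 = 638.6 + 1145.67 + 434.4 + 283.92 + 55.23 = 2557.82
ΣP(Year 2)·Q(Year 1) = 6.20×90 + 1145.67×1 + 1.81×197 + 6.76×51 + 0.21×302 = 558 + 1145.67 + 356.57 + 344.76 + 63.42 = 2468.42
Index = 2557.82 / 2468.42 × 100 = 103.6217

103.62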